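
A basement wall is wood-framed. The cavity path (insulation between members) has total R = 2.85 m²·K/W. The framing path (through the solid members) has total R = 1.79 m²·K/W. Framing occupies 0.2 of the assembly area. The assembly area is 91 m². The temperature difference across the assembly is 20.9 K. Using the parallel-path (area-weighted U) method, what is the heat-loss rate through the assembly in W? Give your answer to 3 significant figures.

746 W

U_eff = 0.8/2.85 + 0.2/1.79 = 0.2807 + 0.1117 = 0.3924
R_eff = 1/U_eff = 2.548 m²·K/W
Q = 91 × 20.9 / 2.548 = 746.4 W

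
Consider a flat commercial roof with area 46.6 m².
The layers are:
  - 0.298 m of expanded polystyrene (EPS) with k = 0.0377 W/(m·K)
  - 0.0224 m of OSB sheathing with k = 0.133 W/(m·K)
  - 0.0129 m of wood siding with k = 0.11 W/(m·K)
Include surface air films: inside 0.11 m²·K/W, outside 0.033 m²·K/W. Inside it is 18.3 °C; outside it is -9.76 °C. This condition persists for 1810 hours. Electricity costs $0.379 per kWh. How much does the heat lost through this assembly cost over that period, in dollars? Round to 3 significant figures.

0.298/0.0377 = 7.905
0.0224/0.133 = 0.1684
0.0129/0.11 = 0.1173
R_total = 0.11 + 7.905 + 0.1684 + 0.1173 + 0.033 = 8.333 m²·K/W
Q = 46.6 × (18.3 − (-9.76)) / 8.333 = 156.9 W
E = 156.9 W × 1810 h / 1000 = 284 kWh
Cost = 284 × 0.379 = $107.6

108 dollars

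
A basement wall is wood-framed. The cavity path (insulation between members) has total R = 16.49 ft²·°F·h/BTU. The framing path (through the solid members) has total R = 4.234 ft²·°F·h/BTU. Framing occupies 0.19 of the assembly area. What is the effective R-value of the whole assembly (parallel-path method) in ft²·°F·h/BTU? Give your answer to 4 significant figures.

10.64 ft²·°F·h/BTU

U_eff = 0.81/16.49 + 0.19/4.234 = 0.049121 + 0.044875 = 0.093996
R_eff = 1/U_eff = 10.639 ft²·°F·h/BTU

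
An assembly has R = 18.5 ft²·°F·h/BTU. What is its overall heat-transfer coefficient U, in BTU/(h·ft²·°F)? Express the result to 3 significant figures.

0.0541 BTU/(h·ft²·°F)

U = 1/R = 1/18.5 = 0.05405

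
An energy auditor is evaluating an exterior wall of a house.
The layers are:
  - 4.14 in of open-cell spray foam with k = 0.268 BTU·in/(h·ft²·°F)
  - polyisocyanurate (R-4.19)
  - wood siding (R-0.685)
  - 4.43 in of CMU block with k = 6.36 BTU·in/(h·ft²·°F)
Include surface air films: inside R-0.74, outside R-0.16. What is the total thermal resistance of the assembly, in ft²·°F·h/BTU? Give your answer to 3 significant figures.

21.9 ft²·°F·h/BTU

4.14/0.268 = 15.45
4.43/6.36 = 0.6965
R_total = 0.74 + 15.45 + 4.19 + 0.685 + 0.6965 + 0.16 = 21.92 ft²·°F·h/BTU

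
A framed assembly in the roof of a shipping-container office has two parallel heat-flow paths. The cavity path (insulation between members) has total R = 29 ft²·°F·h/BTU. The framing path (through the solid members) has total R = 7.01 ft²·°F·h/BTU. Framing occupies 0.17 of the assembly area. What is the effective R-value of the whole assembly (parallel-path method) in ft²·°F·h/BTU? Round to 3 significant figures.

18.9 ft²·°F·h/BTU

U_eff = 0.83/29 + 0.17/7.01 = 0.02862 + 0.02425 = 0.05287
R_eff = 1/U_eff = 18.91 ft²·°F·h/BTU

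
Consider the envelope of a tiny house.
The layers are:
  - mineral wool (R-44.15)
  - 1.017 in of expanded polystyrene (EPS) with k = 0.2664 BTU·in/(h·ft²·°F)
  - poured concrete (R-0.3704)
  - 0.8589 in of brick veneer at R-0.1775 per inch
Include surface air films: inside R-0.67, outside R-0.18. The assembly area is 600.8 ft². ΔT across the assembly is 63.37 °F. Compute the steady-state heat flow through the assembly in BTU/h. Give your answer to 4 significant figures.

1.017/0.2664 = 3.8176
0.8589 × 0.1775 = 0.15245
R_total = 0.67 + 44.15 + 3.8176 + 0.3704 + 0.15245 + 0.18 = 49.34 ft²·°F·h/BTU
Q = A·ΔT/R = 600.8 × 63.37 / 49.34 = 771.63 BTU/h

771.6 BTU/h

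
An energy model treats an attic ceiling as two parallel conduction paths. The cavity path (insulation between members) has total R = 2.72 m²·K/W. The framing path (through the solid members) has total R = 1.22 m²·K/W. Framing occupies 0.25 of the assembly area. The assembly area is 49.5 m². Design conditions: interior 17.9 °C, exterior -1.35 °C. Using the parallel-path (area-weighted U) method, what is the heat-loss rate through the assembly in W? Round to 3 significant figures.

458 W

U_eff = 0.75/2.72 + 0.25/1.22 = 0.2757 + 0.2049 = 0.4807
R_eff = 1/U_eff = 2.081 m²·K/W
Q = 49.5 × (17.9 − (-1.35)) / 2.081 = 458 W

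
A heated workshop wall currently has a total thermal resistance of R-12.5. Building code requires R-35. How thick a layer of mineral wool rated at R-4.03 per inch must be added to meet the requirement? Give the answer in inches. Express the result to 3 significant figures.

ΔR = 35 − 12.5 = 22.5 ft²·°F·h/BTU
L = ΔR / (R/in) = 22.5/4.03 = 5.583 in

5.58 in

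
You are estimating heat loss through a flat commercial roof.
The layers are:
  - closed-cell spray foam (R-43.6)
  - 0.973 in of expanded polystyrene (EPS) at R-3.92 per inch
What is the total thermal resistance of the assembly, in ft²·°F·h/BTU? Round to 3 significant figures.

0.973 × 3.92 = 3.814
R_total = 43.6 + 3.814 = 47.41 ft²·°F·h/BTU

47.4 ft²·°F·h/BTU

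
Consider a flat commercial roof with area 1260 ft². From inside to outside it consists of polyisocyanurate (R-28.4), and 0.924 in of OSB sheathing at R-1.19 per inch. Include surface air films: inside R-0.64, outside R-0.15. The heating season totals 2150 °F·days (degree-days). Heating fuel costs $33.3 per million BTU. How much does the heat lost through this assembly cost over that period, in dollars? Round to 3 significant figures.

0.924 × 1.19 = 1.1
R_total = 0.64 + 28.4 + 1.1 + 0.15 = 30.29 ft²·°F·h/BTU
E = A × HDD × 24 / R = 1260 × 2150 × 24 / 30.29 = 2146000 BTU
Cost = 2146000/10⁶ × 33.3 = $71.48

71.5 dollars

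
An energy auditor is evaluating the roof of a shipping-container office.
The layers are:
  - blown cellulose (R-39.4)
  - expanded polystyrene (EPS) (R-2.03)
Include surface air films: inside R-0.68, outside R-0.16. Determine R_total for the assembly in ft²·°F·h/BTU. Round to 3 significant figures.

R_total = 0.68 + 39.4 + 2.03 + 0.16 = 42.27 ft²·°F·h/BTU

42.3 ft²·°F·h/BTU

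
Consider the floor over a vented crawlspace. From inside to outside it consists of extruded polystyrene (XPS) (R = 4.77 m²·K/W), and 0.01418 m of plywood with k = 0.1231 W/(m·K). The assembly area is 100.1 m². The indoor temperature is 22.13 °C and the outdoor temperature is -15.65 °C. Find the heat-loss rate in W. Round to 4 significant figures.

0.01418/0.1231 = 0.11519
R_total = 4.77 + 0.11519 = 4.8852 m²·K/W
Q = A·ΔT/R = 100.1 × (22.13 − (-15.65)) / 4.8852 = 774.13 W

774.1 W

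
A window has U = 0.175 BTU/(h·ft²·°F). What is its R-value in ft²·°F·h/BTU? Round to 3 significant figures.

R = 1/U = 1/0.175 = 5.714

5.71 ft²·°F·h/BTU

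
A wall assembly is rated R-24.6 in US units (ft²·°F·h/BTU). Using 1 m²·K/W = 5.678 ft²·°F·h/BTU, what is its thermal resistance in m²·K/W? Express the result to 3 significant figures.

R_SI = 24.6/5.678 = 4.333

4.33 m²·K/W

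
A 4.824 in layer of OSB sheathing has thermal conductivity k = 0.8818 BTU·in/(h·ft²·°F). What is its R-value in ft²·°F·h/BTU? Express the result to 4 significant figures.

R = L/k = 4.824/0.8818 = 5.4706 ft²·°F·h/BTU

5.471 ft²·°F·h/BTU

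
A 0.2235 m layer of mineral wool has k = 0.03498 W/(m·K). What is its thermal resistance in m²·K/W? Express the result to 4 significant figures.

6.389 m²·K/W

R = L/k = 0.2235/0.03498 = 6.3894 m²·K/W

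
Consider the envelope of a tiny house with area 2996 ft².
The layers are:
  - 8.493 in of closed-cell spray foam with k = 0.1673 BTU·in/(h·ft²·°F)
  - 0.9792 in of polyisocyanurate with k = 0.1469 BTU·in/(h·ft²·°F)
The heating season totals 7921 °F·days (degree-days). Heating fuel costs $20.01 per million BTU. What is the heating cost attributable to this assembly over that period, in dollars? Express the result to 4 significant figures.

198.4 dollars

8.493/0.1673 = 50.765
0.9792/0.1469 = 6.6658
R_total = 50.765 + 6.6658 = 57.431 ft²·°F·h/BTU
E = A × HDD × 24 / R = 2996 × 7921 × 24 / 57.431 = 9917200 BTU
Cost = 9917200/10⁶ × 20.01 = $198.44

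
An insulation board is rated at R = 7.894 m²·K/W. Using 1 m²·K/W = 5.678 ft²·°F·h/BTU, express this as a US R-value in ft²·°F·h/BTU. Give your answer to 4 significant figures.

44.82 ft²·°F·h/BTU

R_US = 7.894 × 5.678 = 44.822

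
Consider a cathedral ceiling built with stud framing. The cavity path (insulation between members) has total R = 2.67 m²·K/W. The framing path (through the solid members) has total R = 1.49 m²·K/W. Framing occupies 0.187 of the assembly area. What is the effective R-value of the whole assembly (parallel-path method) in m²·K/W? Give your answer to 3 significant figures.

2.33 m²·K/W

U_eff = 0.813/2.67 + 0.187/1.49 = 0.3045 + 0.1255 = 0.43
R_eff = 1/U_eff = 2.326 m²·K/W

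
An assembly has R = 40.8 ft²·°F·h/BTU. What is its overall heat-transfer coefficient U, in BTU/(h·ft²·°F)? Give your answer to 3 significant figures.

0.0245 BTU/(h·ft²·°F)

U = 1/R = 1/40.8 = 0.02451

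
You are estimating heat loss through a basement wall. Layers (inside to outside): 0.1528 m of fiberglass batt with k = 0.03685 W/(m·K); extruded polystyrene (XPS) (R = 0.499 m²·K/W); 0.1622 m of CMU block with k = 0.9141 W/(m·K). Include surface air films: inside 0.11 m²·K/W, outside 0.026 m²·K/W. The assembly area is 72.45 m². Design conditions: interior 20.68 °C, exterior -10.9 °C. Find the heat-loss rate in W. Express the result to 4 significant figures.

461.4 W

0.1528/0.03685 = 4.1465
0.1622/0.9141 = 0.17744
R_total = 0.11 + 4.1465 + 0.499 + 0.17744 + 0.026 = 4.959 m²·K/W
Q = A·ΔT/R = 72.45 × (20.68 − (-10.9)) / 4.959 = 461.38 W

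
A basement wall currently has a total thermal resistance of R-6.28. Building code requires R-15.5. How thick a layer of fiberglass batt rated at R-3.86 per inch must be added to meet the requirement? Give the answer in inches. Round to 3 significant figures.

ΔR = 15.5 − 6.28 = 9.22 ft²·°F·h/BTU
L = ΔR / (R/in) = 9.22/3.86 = 2.389 in

2.39 in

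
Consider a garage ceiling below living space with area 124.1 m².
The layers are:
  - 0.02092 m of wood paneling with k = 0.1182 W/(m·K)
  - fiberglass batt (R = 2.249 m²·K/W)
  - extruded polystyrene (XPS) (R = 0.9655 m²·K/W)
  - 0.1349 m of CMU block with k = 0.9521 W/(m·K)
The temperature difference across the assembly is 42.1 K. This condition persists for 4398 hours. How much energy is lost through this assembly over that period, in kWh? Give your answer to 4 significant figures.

6503 kWh

0.02092/0.1182 = 0.17699
0.1349/0.9521 = 0.14169
R_total = 0.17699 + 2.249 + 0.9655 + 0.14169 = 3.5332 m²·K/W
Q = 124.1 × 42.1 / 3.5332 = 1478.7 W
E = 1478.7 W × 4398 h / 1000 = 6503.5 kWh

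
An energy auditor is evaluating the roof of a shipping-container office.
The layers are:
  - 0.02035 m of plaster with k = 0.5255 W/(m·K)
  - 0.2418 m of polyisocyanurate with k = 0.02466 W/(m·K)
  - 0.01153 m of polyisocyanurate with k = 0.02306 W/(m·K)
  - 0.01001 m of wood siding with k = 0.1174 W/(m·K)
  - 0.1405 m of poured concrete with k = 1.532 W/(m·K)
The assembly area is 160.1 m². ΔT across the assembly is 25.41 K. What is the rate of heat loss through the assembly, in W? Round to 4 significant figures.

0.02035/0.5255 = 0.038725
0.2418/0.02466 = 9.8054
0.01153/0.02306 = 0.5
0.01001/0.1174 = 0.085264
0.1405/1.532 = 0.09171
R_total = 0.038725 + 9.8054 + 0.5 + 0.085264 + 0.09171 = 10.521 m²·K/W
Q = A·ΔT/R = 160.1 × 25.41 / 10.521 = 386.67 W

386.7 W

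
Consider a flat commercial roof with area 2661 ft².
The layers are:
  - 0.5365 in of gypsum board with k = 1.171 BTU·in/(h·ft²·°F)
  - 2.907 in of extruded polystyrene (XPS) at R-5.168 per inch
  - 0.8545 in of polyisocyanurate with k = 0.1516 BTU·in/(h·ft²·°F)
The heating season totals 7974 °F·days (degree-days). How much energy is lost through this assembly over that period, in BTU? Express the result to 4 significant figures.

24110000 BTU

0.5365/1.171 = 0.45816
2.907 × 5.168 = 15.023
0.8545/0.1516 = 5.6365
R_total = 0.45816 + 15.023 + 5.6365 = 21.118 ft²·°F·h/BTU
E = A × HDD × 24 / R = 2661 × 7974 × 24 / 21.118 = 24114000 BTU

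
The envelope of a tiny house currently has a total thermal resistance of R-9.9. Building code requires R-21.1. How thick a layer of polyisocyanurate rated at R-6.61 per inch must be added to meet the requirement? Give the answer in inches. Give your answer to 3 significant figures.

ΔR = 21.1 − 9.9 = 11.2 ft²·°F·h/BTU
L = ΔR / (R/in) = 11.2/6.61 = 1.694 in

1.69 in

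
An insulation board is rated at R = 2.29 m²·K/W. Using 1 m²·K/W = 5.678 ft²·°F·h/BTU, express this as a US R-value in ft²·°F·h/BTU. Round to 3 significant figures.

R_US = 2.29 × 5.678 = 13

13.0 ft²·°F·h/BTU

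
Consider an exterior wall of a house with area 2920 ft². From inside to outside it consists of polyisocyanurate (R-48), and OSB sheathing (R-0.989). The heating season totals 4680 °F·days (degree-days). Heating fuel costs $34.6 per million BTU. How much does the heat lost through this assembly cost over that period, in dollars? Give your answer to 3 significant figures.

R_total = 48 + 0.989 = 48.99 ft²·°F·h/BTU
E = A × HDD × 24 / R = 2920 × 4680 × 24 / 48.99 = 6695000 BTU
Cost = 6695000/10⁶ × 34.6 = $231.6

232 dollars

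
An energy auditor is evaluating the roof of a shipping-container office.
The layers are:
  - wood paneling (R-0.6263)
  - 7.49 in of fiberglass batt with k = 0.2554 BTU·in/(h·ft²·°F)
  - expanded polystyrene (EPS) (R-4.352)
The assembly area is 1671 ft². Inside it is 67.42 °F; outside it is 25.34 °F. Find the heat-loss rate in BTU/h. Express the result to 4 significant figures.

7.49/0.2554 = 29.327
R_total = 0.6263 + 29.327 + 4.352 = 34.305 ft²·°F·h/BTU
Q = A·ΔT/R = 1671 × (67.42 − 25.34) / 34.305 = 2049.7 BTU/h

2050 BTU/h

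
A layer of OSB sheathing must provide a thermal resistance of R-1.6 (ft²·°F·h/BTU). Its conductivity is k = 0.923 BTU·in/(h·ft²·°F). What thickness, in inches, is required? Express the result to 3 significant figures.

1.48 in

L = R × k = 1.6 × 0.923 = 1.477 in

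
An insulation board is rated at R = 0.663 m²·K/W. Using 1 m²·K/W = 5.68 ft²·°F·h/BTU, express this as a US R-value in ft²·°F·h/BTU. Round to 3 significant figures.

3.77 ft²·°F·h/BTU

R_US = 0.663 × 5.68 = 3.766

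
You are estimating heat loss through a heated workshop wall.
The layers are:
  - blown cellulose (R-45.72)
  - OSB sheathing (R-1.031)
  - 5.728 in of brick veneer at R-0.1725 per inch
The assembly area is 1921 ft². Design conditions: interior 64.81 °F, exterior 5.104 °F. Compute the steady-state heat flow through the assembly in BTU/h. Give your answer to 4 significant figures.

2403 BTU/h

5.728 × 0.1725 = 0.98808
R_total = 45.72 + 1.031 + 0.98808 = 47.739 ft²·°F·h/BTU
Q = A·ΔT/R = 1921 × (64.81 − 5.104) / 47.739 = 2402.5 BTU/h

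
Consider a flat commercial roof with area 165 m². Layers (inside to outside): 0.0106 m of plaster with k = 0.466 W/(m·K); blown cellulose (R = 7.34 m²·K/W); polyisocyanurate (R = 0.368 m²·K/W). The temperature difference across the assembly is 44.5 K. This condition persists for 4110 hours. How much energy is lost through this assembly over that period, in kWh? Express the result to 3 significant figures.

3900 kWh

0.0106/0.466 = 0.02275
R_total = 0.02275 + 7.34 + 0.368 = 7.731 m²·K/W
Q = 165 × 44.5 / 7.731 = 949.8 W
E = 949.8 W × 4110 h / 1000 = 3904 kWh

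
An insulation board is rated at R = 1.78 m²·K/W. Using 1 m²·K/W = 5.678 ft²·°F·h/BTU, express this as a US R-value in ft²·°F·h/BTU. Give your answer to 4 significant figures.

R_US = 1.78 × 5.678 = 10.107

10.11 ft²·°F·h/BTU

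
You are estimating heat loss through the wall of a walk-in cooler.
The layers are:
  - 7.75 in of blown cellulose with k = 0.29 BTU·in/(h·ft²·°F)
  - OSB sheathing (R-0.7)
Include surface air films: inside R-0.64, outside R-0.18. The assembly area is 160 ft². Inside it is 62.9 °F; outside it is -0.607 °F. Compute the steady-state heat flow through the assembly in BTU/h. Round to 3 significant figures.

7.75/0.29 = 26.72
R_total = 0.64 + 26.72 + 0.7 + 0.18 = 28.24 ft²·°F·h/BTU
Q = A·ΔT/R = 160 × (62.9 − (-0.607)) / 28.24 = 359.8 BTU/h

360 BTU/h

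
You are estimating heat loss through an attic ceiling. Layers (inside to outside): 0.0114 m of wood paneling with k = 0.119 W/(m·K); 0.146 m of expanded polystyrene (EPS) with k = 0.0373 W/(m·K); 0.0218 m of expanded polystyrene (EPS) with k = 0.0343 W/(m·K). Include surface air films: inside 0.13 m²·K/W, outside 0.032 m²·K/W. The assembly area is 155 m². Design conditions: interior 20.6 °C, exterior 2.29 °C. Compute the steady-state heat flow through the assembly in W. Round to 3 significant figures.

590 W

0.0114/0.119 = 0.0958
0.146/0.0373 = 3.914
0.0218/0.0343 = 0.6356
R_total = 0.13 + 0.0958 + 3.914 + 0.6356 + 0.032 = 4.808 m²·K/W
Q = A·ΔT/R = 155 × (20.6 − 2.29) / 4.808 = 590.3 W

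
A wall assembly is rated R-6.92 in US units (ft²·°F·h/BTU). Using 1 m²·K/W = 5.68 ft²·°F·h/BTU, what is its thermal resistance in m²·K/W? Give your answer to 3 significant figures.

1.22 m²·K/W

R_SI = 6.92/5.68 = 1.218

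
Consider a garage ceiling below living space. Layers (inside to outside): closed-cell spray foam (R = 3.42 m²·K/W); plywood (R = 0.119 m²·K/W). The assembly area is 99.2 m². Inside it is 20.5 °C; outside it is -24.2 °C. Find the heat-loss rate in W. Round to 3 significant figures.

R_total = 3.42 + 0.119 = 3.539 m²·K/W
Q = A·ΔT/R = 99.2 × (20.5 − (-24.2)) / 3.539 = 1253 W

1250 W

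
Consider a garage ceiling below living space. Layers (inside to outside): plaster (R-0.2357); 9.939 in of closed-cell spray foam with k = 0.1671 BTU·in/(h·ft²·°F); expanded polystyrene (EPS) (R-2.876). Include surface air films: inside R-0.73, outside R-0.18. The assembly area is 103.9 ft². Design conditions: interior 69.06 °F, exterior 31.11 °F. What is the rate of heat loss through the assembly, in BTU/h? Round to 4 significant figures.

62.09 BTU/h

9.939/0.1671 = 59.479
R_total = 0.73 + 0.2357 + 59.479 + 2.876 + 0.18 = 63.501 ft²·°F·h/BTU
Q = A·ΔT/R = 103.9 × (69.06 − 31.11) / 63.501 = 62.094 BTU/h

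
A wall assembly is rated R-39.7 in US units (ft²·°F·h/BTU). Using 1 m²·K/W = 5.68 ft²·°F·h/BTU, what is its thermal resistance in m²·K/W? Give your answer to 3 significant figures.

6.99 m²·K/W

R_SI = 39.7/5.68 = 6.989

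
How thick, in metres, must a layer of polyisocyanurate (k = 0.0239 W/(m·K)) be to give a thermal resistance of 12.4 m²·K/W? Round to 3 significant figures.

L = R·k = 12.4 × 0.0239 = 0.2964 m

0.296 m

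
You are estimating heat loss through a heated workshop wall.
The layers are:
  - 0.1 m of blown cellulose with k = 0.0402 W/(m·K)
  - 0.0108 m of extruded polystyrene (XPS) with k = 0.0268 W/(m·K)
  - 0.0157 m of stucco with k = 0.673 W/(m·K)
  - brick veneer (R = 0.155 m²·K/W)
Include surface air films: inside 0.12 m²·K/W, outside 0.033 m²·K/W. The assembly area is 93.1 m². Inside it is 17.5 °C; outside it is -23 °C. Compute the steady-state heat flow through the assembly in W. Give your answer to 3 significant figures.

1170 W

0.1/0.0402 = 2.488
0.0108/0.0268 = 0.403
0.0157/0.673 = 0.02333
R_total = 0.12 + 2.488 + 0.403 + 0.02333 + 0.155 + 0.033 = 3.222 m²·K/W
Q = A·ΔT/R = 93.1 × (17.5 − (-23)) / 3.222 = 1170 W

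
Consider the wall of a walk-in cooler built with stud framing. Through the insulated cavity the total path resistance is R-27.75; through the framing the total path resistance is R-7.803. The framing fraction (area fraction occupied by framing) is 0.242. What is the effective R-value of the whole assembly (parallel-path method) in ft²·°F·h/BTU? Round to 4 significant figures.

U_eff = 0.758/27.75 + 0.242/7.803 = 0.027315 + 0.031014 = 0.058329
R_eff = 1/U_eff = 17.144 ft²·°F·h/BTU

17.14 ft²·°F·h/BTU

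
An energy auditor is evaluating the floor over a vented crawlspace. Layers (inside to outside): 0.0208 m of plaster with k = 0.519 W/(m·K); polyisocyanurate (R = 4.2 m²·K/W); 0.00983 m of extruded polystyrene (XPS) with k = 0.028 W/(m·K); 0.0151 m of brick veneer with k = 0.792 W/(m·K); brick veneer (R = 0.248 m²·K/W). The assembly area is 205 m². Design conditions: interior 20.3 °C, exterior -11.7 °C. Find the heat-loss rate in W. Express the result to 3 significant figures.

1350 W

0.0208/0.519 = 0.04008
0.00983/0.028 = 0.3511
0.0151/0.792 = 0.01907
R_total = 0.04008 + 4.2 + 0.3511 + 0.01907 + 0.248 = 4.858 m²·K/W
Q = A·ΔT/R = 205 × (20.3 − (-11.7)) / 4.858 = 1350 W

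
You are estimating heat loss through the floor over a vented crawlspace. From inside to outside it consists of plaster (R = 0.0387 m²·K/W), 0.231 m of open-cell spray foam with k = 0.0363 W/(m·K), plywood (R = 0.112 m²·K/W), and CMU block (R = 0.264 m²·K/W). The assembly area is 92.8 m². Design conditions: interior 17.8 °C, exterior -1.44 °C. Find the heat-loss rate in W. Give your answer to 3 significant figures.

263 W

0.231/0.0363 = 6.364
R_total = 0.0387 + 6.364 + 0.112 + 0.264 = 6.778 m²·K/W
Q = A·ΔT/R = 92.8 × (17.8 − (-1.44)) / 6.778 = 263.4 W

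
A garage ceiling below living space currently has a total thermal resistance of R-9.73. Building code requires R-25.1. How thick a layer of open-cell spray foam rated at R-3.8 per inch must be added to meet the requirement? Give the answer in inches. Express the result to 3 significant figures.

ΔR = 25.1 − 9.73 = 15.37 ft²·°F·h/BTU
L = ΔR / (R/in) = 15.37/3.8 = 4.045 in

4.04 in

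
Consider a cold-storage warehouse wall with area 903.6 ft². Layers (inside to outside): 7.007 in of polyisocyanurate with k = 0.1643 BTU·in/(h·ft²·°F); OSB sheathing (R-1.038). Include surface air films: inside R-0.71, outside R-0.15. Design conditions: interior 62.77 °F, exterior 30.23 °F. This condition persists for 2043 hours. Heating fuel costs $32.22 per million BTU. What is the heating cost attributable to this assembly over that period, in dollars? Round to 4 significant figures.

7.007/0.1643 = 42.648
R_total = 0.71 + 42.648 + 1.038 + 0.15 = 44.546 ft²·°F·h/BTU
Q = 903.6 × (62.77 − 30.23) / 44.546 = 660.07 BTU/h
E = 660.07 × 2043 = 1348500 BTU
Cost = 1348500/10⁶ × 32.22 = $43.449

43.45 dollars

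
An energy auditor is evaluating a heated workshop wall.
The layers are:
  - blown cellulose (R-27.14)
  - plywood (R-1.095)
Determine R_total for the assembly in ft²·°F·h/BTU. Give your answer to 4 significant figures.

28.23 ft²·°F·h/BTU

R_total = 27.14 + 1.095 = 28.235 ft²·°F·h/BTU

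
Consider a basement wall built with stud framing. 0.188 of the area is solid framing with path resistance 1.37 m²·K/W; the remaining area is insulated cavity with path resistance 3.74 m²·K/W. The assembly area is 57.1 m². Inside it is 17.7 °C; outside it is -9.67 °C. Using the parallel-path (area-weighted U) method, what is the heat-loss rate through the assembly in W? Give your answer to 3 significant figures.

U_eff = 0.812/3.74 + 0.188/1.37 = 0.2171 + 0.1372 = 0.3543
R_eff = 1/U_eff = 2.822 m²·K/W
Q = 57.1 × (17.7 − (-9.67)) / 2.822 = 553.8 W

554 W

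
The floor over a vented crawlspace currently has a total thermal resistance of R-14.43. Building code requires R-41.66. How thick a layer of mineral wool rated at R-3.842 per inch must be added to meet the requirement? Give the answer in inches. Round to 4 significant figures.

7.087 in

ΔR = 41.66 − 14.43 = 27.23 ft²·°F·h/BTU
L = ΔR / (R/in) = 27.23/3.842 = 7.0875 in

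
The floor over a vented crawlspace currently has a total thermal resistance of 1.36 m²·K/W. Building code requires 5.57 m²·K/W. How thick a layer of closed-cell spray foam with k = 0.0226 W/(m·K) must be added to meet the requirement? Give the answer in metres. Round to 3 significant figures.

0.0951 m

ΔR = 5.57 − 1.36 = 4.21 m²·K/W
L = ΔR × k = 4.21 × 0.0226 = 0.09515 m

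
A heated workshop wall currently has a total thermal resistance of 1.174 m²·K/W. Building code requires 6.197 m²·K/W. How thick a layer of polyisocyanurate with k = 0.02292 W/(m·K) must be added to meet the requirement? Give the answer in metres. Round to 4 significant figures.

0.1151 m

ΔR = 6.197 − 1.174 = 5.023 m²·K/W
L = ΔR × k = 5.023 × 0.02292 = 0.11513 m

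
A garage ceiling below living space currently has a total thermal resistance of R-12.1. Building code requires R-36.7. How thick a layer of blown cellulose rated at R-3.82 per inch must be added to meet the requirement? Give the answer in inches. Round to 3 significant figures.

6.44 in

ΔR = 36.7 − 12.1 = 24.6 ft²·°F·h/BTU
L = ΔR / (R/in) = 24.6/3.82 = 6.44 in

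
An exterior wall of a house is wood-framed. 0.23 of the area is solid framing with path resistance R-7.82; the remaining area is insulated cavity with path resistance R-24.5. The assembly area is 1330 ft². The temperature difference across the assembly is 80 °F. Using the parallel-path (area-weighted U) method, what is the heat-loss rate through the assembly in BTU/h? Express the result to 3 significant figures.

6470 BTU/h

U_eff = 0.77/24.5 + 0.23/7.82 = 0.03143 + 0.02941 = 0.06084
R_eff = 1/U_eff = 16.44 ft²·°F·h/BTU
Q = 1330 × 80 / 16.44 = 6473 BTU/h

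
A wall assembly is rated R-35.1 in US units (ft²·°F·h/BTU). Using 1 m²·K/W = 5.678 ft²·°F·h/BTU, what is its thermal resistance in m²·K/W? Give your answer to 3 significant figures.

R_SI = 35.1/5.678 = 6.182

6.18 m²·K/W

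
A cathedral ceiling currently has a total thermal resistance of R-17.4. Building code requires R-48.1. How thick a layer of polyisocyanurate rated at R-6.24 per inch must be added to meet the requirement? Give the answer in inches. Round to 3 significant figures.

ΔR = 48.1 − 17.4 = 30.7 ft²·°F·h/BTU
L = ΔR / (R/in) = 30.7/6.24 = 4.92 in

4.92 in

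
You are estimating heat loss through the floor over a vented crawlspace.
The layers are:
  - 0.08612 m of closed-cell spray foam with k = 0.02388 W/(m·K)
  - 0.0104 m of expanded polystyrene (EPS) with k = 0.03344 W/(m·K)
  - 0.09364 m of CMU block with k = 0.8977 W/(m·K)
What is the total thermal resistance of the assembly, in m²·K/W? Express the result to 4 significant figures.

4.022 m²·K/W

0.08612/0.02388 = 3.6064
0.0104/0.03344 = 0.311
0.09364/0.8977 = 0.10431
R_total = 3.6064 + 0.311 + 0.10431 = 4.0217 m²·K/W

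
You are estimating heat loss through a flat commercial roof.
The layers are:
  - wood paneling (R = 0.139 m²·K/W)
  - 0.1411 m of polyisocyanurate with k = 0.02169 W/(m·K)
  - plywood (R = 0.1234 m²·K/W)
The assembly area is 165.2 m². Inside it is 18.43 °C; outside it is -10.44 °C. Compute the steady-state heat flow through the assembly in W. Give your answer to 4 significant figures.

704.7 W

0.1411/0.02169 = 6.5053
R_total = 0.139 + 6.5053 + 0.1234 = 6.7677 m²·K/W
Q = A·ΔT/R = 165.2 × (18.43 − (-10.44)) / 6.7677 = 704.72 W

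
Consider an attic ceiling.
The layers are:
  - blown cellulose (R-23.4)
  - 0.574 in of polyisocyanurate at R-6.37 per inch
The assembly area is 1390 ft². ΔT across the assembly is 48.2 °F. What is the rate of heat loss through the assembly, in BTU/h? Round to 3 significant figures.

0.574 × 6.37 = 3.656
R_total = 23.4 + 3.656 = 27.06 ft²·°F·h/BTU
Q = A·ΔT/R = 1390 × 48.2 / 27.06 = 2476 BTU/h

2480 BTU/h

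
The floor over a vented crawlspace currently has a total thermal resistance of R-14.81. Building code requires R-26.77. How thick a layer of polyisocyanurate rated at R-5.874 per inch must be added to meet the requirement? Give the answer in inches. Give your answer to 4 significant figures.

ΔR = 26.77 − 14.81 = 11.96 ft²·°F·h/BTU
L = ΔR / (R/in) = 11.96/5.874 = 2.0361 in

2.036 in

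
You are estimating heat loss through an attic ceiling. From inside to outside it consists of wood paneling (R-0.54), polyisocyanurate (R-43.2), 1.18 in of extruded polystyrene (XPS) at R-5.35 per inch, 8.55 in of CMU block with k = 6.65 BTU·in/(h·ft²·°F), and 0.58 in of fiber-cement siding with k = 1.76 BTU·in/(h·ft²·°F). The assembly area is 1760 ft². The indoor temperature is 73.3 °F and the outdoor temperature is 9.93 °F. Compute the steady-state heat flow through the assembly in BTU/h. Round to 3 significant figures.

1.18 × 5.35 = 6.313
8.55/6.65 = 1.286
0.58/1.76 = 0.3295
R_total = 0.54 + 43.2 + 6.313 + 1.286 + 0.3295 = 51.67 ft²·°F·h/BTU
Q = A·ΔT/R = 1760 × (73.3 − 9.93) / 51.67 = 2159 BTU/h

2160 BTU/h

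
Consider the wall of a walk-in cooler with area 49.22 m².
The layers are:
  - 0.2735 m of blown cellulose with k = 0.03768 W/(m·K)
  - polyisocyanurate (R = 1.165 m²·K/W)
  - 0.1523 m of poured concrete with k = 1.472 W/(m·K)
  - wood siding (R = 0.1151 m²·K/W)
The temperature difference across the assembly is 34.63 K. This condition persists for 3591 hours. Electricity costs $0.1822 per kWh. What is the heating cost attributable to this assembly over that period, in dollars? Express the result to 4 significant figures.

129.0 dollars

0.2735/0.03768 = 7.2585
0.1523/1.472 = 0.10346
R_total = 7.2585 + 1.165 + 0.10346 + 0.1151 = 8.6421 m²·K/W
Q = 49.22 × 34.63 / 8.6421 = 197.23 W
E = 197.23 W × 3591 h / 1000 = 708.26 kWh
Cost = 708.26 × 0.1822 = $129.04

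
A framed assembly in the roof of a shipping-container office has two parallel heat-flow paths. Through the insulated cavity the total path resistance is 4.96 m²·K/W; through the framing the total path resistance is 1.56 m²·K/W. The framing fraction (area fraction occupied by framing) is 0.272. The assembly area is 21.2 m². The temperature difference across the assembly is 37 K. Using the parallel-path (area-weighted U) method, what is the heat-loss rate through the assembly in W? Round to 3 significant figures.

252 W

U_eff = 0.728/4.96 + 0.272/1.56 = 0.1468 + 0.1744 = 0.3211
R_eff = 1/U_eff = 3.114 m²·K/W
Q = 21.2 × 37 / 3.114 = 251.9 W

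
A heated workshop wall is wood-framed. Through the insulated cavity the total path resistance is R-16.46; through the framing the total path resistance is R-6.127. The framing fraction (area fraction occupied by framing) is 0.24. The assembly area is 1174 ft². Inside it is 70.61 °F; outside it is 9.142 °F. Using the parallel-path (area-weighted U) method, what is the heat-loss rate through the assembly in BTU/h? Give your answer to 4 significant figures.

U_eff = 0.76/16.46 + 0.24/6.127 = 0.046173 + 0.039171 = 0.085343
R_eff = 1/U_eff = 11.717 ft²·°F·h/BTU
Q = 1174 × (70.61 − 9.142) / 11.717 = 6158.7 BTU/h

6159 BTU/h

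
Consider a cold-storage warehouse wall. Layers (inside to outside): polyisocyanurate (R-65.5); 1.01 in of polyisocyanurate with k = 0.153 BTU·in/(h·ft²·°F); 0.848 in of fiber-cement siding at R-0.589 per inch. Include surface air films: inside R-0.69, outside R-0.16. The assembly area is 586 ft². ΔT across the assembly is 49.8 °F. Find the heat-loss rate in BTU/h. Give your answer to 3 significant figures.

397 BTU/h

1.01/0.153 = 6.601
0.848 × 0.589 = 0.4995
R_total = 0.69 + 65.5 + 6.601 + 0.4995 + 0.16 = 73.45 ft²·°F·h/BTU
Q = A·ΔT/R = 586 × 49.8 / 73.45 = 397.3 BTU/h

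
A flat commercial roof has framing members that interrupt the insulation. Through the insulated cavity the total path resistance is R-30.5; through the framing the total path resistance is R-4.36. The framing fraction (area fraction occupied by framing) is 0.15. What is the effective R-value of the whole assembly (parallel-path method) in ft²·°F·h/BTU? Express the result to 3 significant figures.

16.1 ft²·°F·h/BTU

U_eff = 0.85/30.5 + 0.15/4.36 = 0.02787 + 0.0344 = 0.06227
R_eff = 1/U_eff = 16.06 ft²·°F·h/BTU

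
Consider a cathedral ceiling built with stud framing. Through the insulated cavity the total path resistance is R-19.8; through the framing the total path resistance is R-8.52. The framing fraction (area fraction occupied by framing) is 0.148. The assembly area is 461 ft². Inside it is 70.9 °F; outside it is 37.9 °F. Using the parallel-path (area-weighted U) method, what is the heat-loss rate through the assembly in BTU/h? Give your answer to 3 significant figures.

919 BTU/h

U_eff = 0.852/19.8 + 0.148/8.52 = 0.04303 + 0.01737 = 0.0604
R_eff = 1/U_eff = 16.56 ft²·°F·h/BTU
Q = 461 × (70.9 − 37.9) / 16.56 = 918.9 BTU/h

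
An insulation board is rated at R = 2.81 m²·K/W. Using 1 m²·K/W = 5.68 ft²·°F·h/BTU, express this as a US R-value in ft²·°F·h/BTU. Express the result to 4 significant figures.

R_US = 2.81 × 5.68 = 15.961

15.96 ft²·°F·h/BTU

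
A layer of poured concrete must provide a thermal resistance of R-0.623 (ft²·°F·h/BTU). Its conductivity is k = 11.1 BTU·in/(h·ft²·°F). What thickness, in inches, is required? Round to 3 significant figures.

L = R × k = 0.623 × 11.1 = 6.915 in

6.92 in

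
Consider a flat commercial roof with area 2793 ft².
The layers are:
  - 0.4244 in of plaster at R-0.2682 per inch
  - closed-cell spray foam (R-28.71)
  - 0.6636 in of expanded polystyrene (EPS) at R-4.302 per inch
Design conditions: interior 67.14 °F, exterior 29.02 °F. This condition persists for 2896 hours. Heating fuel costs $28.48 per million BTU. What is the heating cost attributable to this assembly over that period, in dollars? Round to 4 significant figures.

0.4244 × 0.2682 = 0.11382
0.6636 × 4.302 = 2.8548
R_total = 0.11382 + 28.71 + 2.8548 = 31.679 ft²·°F·h/BTU
Q = 2793 × (67.14 − 29.02) / 31.679 = 3360.9 BTU/h
E = 3360.9 × 2896 = 9733200 BTU
Cost = 9733200/10⁶ × 28.48 = $277.2

277.2 dollars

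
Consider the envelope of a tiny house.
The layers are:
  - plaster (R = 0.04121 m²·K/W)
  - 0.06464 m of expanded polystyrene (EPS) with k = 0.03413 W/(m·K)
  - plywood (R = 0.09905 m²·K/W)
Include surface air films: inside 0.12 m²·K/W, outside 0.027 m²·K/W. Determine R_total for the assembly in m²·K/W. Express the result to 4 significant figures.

2.181 m²·K/W

0.06464/0.03413 = 1.8939
R_total = 0.12 + 0.04121 + 1.8939 + 0.09905 + 0.027 = 2.1812 m²·K/W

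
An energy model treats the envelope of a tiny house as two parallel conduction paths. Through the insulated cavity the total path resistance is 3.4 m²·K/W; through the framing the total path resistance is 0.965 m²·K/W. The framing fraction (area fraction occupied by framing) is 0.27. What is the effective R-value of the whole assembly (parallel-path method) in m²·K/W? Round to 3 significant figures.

2.02 m²·K/W

U_eff = 0.73/3.4 + 0.27/0.965 = 0.2147 + 0.2798 = 0.4945
R_eff = 1/U_eff = 2.022 m²·K/W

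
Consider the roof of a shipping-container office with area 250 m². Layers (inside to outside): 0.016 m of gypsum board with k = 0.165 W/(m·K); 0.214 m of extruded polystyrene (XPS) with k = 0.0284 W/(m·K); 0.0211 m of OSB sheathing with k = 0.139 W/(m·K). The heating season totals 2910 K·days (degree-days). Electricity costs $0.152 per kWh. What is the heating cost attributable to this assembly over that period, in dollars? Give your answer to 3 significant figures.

341 dollars

0.016/0.165 = 0.09697
0.214/0.0284 = 7.535
0.0211/0.139 = 0.1518
R_total = 0.09697 + 7.535 + 0.1518 = 7.784 m²·K/W
E = A × HDD × 24 / R / 1000 = 250 × 2910 × 24 / 7.784 / 1000 = 2243 kWh
Cost = 2243 × 0.152 = $340.9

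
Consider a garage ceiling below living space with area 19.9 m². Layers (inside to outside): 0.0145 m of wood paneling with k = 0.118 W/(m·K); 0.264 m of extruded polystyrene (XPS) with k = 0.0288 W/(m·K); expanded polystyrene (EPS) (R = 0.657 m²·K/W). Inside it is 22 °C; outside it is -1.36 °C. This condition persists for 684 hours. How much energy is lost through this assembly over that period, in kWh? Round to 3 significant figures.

32.0 kWh

0.0145/0.118 = 0.1229
0.264/0.0288 = 9.167
R_total = 0.1229 + 9.167 + 0.657 = 9.947 m²·K/W
Q = 19.9 × (22 − (-1.36)) / 9.947 = 46.74 W
E = 46.74 W × 684 h / 1000 = 31.97 kWh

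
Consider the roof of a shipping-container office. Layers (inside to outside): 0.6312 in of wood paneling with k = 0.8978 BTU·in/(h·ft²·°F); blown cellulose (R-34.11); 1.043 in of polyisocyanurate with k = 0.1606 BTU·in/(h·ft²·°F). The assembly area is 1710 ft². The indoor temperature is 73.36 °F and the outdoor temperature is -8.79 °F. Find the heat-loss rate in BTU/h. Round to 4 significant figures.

0.6312/0.8978 = 0.70305
1.043/0.1606 = 6.4944
R_total = 0.70305 + 34.11 + 6.4944 = 41.307 ft²·°F·h/BTU
Q = A·ΔT/R = 1710 × (73.36 − (-8.79)) / 41.307 = 3400.8 BTU/h

3401 BTU/h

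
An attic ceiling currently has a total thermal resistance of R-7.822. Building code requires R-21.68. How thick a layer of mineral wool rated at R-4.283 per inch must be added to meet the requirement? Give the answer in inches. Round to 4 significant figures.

ΔR = 21.68 − 7.822 = 13.858 ft²·°F·h/BTU
L = ΔR / (R/in) = 13.858/4.283 = 3.2356 in

3.236 in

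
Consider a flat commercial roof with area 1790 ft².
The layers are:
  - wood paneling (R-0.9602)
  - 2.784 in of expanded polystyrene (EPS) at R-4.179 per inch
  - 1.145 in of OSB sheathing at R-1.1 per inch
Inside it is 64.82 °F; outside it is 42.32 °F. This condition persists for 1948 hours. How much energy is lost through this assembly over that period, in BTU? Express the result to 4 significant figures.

2.784 × 4.179 = 11.634
1.145 × 1.1 = 1.2595
R_total = 0.9602 + 11.634 + 1.2595 = 13.854 ft²·°F·h/BTU
Q = 1790 × (64.82 − 42.32) / 13.854 = 2907.1 BTU/h
E = 2907.1 × 1948 = 5663000 BTU

5663000 BTU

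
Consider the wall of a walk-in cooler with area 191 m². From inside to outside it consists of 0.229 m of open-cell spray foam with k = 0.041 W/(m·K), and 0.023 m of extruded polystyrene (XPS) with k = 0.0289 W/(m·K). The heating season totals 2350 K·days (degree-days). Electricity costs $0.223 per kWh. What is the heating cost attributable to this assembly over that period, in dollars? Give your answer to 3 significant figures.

376 dollars

0.229/0.041 = 5.585
0.023/0.0289 = 0.7958
R_total = 5.585 + 0.7958 = 6.381 m²·K/W
E = A × HDD × 24 / R / 1000 = 191 × 2350 × 24 / 6.381 / 1000 = 1688 kWh
Cost = 1688 × 0.223 = $376.5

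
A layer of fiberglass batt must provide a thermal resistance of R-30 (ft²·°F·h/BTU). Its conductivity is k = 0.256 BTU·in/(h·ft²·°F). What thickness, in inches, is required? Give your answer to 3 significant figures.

L = R × k = 30 × 0.256 = 7.68 in

7.68 in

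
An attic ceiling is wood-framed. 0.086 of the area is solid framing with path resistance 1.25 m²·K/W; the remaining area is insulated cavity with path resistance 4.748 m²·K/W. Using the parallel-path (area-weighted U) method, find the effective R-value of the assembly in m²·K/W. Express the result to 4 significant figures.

3.827 m²·K/W

U_eff = 0.914/4.748 + 0.086/1.25 = 0.1925 + 0.0688 = 0.2613
R_eff = 1/U_eff = 3.827 m²·K/W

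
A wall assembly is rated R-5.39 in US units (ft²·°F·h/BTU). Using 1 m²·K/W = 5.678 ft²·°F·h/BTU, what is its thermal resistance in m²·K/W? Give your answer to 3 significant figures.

R_SI = 5.39/5.678 = 0.9493

0.949 m²·K/W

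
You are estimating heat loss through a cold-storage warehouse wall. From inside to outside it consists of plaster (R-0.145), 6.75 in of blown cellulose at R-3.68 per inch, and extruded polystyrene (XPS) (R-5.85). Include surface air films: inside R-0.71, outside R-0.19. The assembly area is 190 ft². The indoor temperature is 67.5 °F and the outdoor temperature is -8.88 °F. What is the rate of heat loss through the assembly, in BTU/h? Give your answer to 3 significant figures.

6.75 × 3.68 = 24.84
R_total = 0.71 + 0.145 + 24.84 + 5.85 + 0.19 = 31.73 ft²·°F·h/BTU
Q = A·ΔT/R = 190 × (67.5 − (-8.88)) / 31.73 = 457.3 BTU/h

457 BTU/h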